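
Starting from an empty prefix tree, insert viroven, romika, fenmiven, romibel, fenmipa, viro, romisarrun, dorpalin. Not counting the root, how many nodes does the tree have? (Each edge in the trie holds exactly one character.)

40

Trace insertions, counting only characters that open a new branch:
  "viroven" → 7 new (v, i, r, o, v, e, n)
  "romika" → 6 new (r, o, m, i, k, a)
  "fenmiven" → 8 new (f, e, n, m, i, v, e, n)
  "romibel" → prefix "romi" already present; 3 new (b, e, l)
  "fenmipa" → prefix "fenmi" already present; 2 new (p, a)
  "viro" → prefix "viro" already present; 0 new (none)
  "romisarrun" → prefix "romi" already present; 6 new (s, a, r, r, u, n)
  "dorpalin" → 8 new (d, o, r, p, a, l, i, n)
Total nodes = 7 + 6 + 8 + 3 + 2 + 0 + 6 + 8 = 40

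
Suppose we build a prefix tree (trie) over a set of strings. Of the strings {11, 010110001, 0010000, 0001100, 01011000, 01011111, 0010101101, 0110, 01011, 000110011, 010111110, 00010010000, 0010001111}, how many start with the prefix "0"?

12

Filter for entries beginning with "0":
Matches: "00010010000", "0001100", "000110011", "0010000", "0010001111", "0010101101", "01011", "01011000", "010110001", "01011111", "010111110", "0110"
Count: 12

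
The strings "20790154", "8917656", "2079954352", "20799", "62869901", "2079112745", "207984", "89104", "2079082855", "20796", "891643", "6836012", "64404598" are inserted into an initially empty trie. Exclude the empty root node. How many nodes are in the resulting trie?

61

Trace insertions, counting only characters that open a new branch:
  "20790154" → 8 new (2, 0, 7, 9, 0, 1, 5, 4)
  "8917656" → 7 new (8, 9, 1, 7, 6, 5, 6)
  "2079954352" → prefix "2079" already present; 6 new (9, 5, 4, 3, 5, 2)
  "20799" → prefix "20799" already present; 0 new (none)
  "62869901" → 8 new (6, 2, 8, 6, 9, 9, 0, 1)
  "2079112745" → prefix "2079" already present; 6 new (1, 1, 2, 7, 4, 5)
  "207984" → prefix "2079" already present; 2 new (8, 4)
  "89104" → prefix "891" already present; 2 new (0, 4)
  "2079082855" → prefix "20790" already present; 5 new (8, 2, 8, 5, 5)
  "20796" → prefix "2079" already present; 1 new (6)
  "891643" → prefix "891" already present; 3 new (6, 4, 3)
  "6836012" → prefix "6" already present; 6 new (8, 3, 6, 0, 1, 2)
  "64404598" → prefix "6" already present; 7 new (4, 4, 0, 4, 5, 9, 8)
Total nodes = 8 + 7 + 6 + 0 + 8 + 6 + 2 + 2 + 5 + 1 + 3 + 6 + 7 = 61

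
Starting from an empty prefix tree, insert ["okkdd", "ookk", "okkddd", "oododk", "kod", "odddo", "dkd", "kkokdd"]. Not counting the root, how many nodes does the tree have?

28

Trie structure (* marks end of a word):
(root)
├─ d
│  └─ k
│     └─ d *
├─ k
│  ├─ k
│  │  └─ o
│  │     └─ k
│  │        └─ d
│  │           └─ d *
│  └─ o
│     └─ d *
└─ o
   ├─ d
   │  └─ d
   │     └─ d
   │        └─ o *
   ├─ k
   │  └─ k
   │     └─ d
   │        └─ d *
   │           └─ d *
   └─ o
      ├─ d
      │  └─ o
      │     └─ d
      │        └─ k *
      └─ k
         └─ k *
Counting every labelled node above: 28.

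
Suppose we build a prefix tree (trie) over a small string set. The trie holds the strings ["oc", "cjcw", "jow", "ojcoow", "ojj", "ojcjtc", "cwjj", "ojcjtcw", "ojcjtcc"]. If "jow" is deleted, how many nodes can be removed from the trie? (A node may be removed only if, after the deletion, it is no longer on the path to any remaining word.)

A node on "jow"'s path can go only if nothing else ends at it or branches off below it.
No other word shares any prefix with "jow", so all 3 of its nodes go.
Nodes removed: 3

3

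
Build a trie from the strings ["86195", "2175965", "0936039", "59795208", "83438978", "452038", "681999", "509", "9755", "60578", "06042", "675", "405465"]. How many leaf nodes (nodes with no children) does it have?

13

A leaf is a node with no children — equivalently, the end of a word that is not a proper prefix of any other stored word.
Those words: "06042", "0936039", "2175965", "405465", "452038", "509", "59795208", "60578", "675", "681999", "83438978", "86195", "9755"
Leaf count: 13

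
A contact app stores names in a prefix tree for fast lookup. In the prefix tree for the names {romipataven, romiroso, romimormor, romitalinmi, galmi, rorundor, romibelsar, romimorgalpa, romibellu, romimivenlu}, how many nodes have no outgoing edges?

10

A leaf is a node with no children — equivalently, the end of a word that is not a proper prefix of any other stored word.
Those words: "galmi", "romibellu", "romibelsar", "romimivenlu", "romimorgalpa", "romimormor", "romipataven", "romiroso", "romitalinmi", "rorundor"
Leaf count: 10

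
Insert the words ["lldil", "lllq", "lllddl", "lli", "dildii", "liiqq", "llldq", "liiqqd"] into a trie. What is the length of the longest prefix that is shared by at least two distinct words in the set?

Look for the deepest trie node that still has at least two words in its subtree.
e.g. "liiqq" and "liiqqd" share the prefix "liiqq" of length 5; no pair shares a longer one.
Longest shared-prefix length: 5

5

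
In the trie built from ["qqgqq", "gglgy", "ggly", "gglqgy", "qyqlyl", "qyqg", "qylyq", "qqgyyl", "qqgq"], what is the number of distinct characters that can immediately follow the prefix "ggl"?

3

The children of the "ggl" node are the distinct next characters among strings starting with "ggl".
Characters that immediately follow "ggl" among the stored strings: {g, q, y}.
That node has 3 child edges.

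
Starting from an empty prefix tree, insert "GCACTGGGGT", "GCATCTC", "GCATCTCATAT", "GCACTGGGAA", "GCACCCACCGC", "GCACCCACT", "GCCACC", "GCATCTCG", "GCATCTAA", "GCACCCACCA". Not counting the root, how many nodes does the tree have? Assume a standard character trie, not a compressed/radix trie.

Trie structure (* marks end of a word):
(root)
└─ G
   └─ C
      ├─ A
      │  ├─ C
      │  │  ├─ C
      │  │  │  └─ C
      │  │  │     └─ A
      │  │  │        └─ C
      │  │  │           ├─ C
      │  │  │           │  ├─ A *
      │  │  │           │  └─ G
      │  │  │           │     └─ C *
      │  │  │           └─ T *
      │  │  └─ T
      │  │     └─ G
      │  │        └─ G
      │  │           └─ G
      │  │              ├─ A
      │  │              │  └─ A *
      │  │              └─ G
      │  │                 └─ T *
      │  └─ T
      │     └─ C
      │        └─ T
      │           ├─ A
      │           │  └─ A *
      │           └─ C *
      │              ├─ A
      │              │  └─ T
      │              │     └─ A
      │              │        └─ T *
      │              └─ G *
      └─ C
         └─ A
            └─ C
               └─ C *
Counting every labelled node above: 36.

36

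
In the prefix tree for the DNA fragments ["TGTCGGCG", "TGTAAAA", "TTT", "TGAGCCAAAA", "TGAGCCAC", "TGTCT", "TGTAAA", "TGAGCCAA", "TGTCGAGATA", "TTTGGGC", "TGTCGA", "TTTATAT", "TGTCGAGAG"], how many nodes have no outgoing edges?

9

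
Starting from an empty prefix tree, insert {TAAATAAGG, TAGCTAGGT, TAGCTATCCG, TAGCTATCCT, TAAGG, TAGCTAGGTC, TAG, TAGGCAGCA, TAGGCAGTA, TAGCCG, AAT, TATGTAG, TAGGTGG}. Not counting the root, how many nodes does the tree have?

45

Count nodes per top-level branch (shared prefixes stored once):
  'A'-branch (AAT): 3 nodes
  'T'-branch (TAAATAAGG, TAAGG, TAG, TAGCCG, TAGCTAGGT, TAGCTAGGTC, TAGCTATCCG, TAGCTATCCT, TAGGCAGCA, TAGGCAGTA, TAGGTGG, TATGTAG): 42 nodes
Sum: 45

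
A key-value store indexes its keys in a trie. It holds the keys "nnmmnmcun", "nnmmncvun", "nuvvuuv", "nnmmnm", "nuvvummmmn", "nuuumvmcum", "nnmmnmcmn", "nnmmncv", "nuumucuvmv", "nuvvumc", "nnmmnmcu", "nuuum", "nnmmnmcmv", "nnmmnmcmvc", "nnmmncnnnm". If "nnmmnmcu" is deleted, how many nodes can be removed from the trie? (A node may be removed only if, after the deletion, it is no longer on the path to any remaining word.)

A node on "nnmmnmcu"'s path can go only if nothing else ends at it or branches off below it.
Every node on "nnmmnmcu" is still needed (e.g. by "nnmmnmcun"), so nothing is freed.
Nodes removed: 0

0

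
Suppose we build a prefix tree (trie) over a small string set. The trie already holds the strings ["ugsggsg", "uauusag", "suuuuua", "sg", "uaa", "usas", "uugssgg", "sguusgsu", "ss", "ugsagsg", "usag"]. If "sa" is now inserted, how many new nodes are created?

1

Walking "sa" from the root, the first 1 characters ("s") follow existing edges; "a" is the first miss.
Each of the 1 remaining characters creates one node.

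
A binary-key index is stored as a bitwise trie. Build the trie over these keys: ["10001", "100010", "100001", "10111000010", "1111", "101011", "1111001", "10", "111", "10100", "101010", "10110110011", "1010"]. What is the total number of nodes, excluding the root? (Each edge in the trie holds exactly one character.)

35

Count nodes per top-level branch (shared prefixes stored once):
  '1'-branch (10, 100001, 10001, 100010, 1010, 10100, 101010, 101011, 10110110011, 10111000010, 111, 1111, 1111001): 35 nodes
Sum: 35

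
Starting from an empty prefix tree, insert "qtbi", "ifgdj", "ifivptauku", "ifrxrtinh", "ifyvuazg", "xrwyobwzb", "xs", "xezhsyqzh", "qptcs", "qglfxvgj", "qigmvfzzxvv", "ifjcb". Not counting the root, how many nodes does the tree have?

72

Trace insertions, counting only characters that open a new branch:
  "qtbi" → 4 new (q, t, b, i)
  "ifgdj" → 5 new (i, f, g, d, j)
  "ifivptauku" → prefix "if" already present; 8 new (i, v, p, t, a, u, k, u)
  "ifrxrtinh" → prefix "if" already present; 7 new (r, x, r, t, i, n, h)
  "ifyvuazg" → prefix "if" already present; 6 new (y, v, u, a, z, g)
  "xrwyobwzb" → 9 new (x, r, w, y, o, b, w, z, b)
  "xs" → prefix "x" already present; 1 new (s)
  "xezhsyqzh" → prefix "x" already present; 8 new (e, z, h, s, y, q, z, h)
  "qptcs" → prefix "q" already present; 4 new (p, t, c, s)
  "qglfxvgj" → prefix "q" already present; 7 new (g, l, f, x, v, g, j)
  "qigmvfzzxvv" → prefix "q" already present; 10 new (i, g, m, v, f, z, z, x, v, v)
  "ifjcb" → prefix "if" already present; 3 new (j, c, b)
Total nodes = 4 + 5 + 8 + 7 + 6 + 9 + 1 + 8 + 4 + 7 + 10 + 3 = 72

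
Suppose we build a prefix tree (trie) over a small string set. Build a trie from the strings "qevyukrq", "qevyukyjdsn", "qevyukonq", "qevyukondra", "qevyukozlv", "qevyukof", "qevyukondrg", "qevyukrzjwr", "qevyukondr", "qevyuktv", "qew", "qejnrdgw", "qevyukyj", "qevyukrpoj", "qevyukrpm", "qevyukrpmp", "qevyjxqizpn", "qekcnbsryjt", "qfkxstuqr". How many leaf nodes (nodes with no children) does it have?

Leaves are exactly the stored words that no other stored word extends.
Those words: "qejnrdgw", "qekcnbsryjt", "qevyjxqizpn", "qevyukof", "qevyukondra", "qevyukondrg", "qevyukonq", "qevyukozlv", "qevyukrpmp", "qevyukrpoj", "qevyukrq", "qevyukrzjwr", "qevyuktv", "qevyukyjdsn", "qew", "qfkxstuqr"
Leaf count: 16

16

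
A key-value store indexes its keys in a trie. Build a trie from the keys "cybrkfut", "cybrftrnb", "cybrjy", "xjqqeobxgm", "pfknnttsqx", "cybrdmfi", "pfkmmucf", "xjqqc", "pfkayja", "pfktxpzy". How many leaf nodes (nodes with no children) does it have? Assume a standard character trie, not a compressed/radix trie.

10

A leaf is a node with no children — equivalently, the end of a word that is not a proper prefix of any other stored word.
Those words: "cybrdmfi", "cybrftrnb", "cybrjy", "cybrkfut", "pfkayja", "pfkmmucf", "pfknnttsqx", "pfktxpzy", "xjqqc", "xjqqeobxgm"
Leaf count: 10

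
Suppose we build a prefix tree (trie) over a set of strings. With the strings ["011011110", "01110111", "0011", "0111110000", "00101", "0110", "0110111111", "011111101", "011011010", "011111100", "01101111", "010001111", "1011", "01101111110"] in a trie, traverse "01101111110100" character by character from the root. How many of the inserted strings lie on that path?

4

Walk "01101111110100" from the root; an end-of-word marker is hit whenever a stored word is a prefix of "01101111110100".
Prefixes of the query that are stored words: "0110", "01101111", "0110111111", "01101111110"
Count: 4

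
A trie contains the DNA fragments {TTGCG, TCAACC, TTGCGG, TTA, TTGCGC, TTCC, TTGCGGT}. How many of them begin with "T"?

Filter for entries beginning with "T":
Matches: "TCAACC", "TTA", "TTCC", "TTGCG", "TTGCGC", "TTGCGG", "TTGCGGT"
Count: 7

7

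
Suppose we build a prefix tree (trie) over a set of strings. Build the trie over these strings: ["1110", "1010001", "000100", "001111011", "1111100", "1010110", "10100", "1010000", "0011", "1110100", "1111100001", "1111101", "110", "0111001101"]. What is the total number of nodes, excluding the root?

Count nodes per top-level branch (shared prefixes stored once):
  '0'-branch (000100, 0011, 001111011, 0111001101): 22 nodes
  '1'-branch (10100, 1010000, 1010001, 1010110, 110, 1110, 1110100, 1111100, 1111100001, 1111101): 26 nodes
Sum: 48

48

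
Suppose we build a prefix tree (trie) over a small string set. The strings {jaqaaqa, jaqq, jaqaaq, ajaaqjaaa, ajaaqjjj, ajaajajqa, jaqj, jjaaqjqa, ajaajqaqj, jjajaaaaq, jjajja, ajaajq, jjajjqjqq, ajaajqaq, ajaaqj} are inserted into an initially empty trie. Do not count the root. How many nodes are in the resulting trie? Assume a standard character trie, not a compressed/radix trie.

Count nodes per top-level branch (shared prefixes stored once):
  'a'-branch (ajaajajqa, ajaajq, ajaajqaq, ajaajqaqj, ajaaqj, ajaaqjaaa, ajaaqjjj): 20 nodes
  'j'-branch (jaqaaq, jaqaaqa, jaqj, jaqq, jjaaqjqa, jjajaaaaq, jjajja, jjajjqjqq): 28 nodes
Sum: 48

48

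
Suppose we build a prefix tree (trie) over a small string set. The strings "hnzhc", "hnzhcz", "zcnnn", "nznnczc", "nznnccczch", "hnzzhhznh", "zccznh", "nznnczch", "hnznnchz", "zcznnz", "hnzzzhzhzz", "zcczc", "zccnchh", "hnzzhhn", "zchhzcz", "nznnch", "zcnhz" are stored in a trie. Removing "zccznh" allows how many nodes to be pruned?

2

After clearing the end-marker at "zccznh", prune upward until reaching a node still needed by another word.
The suffix "nh" (2 nodes) is used only by "zccznh"; the node for "zccz" still has the child "c", so pruning stops there.
Nodes removed: 2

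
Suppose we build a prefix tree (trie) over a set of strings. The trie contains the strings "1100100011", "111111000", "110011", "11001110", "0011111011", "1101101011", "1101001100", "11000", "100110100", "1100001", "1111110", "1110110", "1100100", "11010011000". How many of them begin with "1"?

13

Walk to "1"; the words in its subtree are exactly those with that prefix.
Matches: "100110100", "11000", "1100001", "1100100", "1100100011", "110011", "11001110", "1101001100", "11010011000", "1101101011", "1110110", "1111110", "111111000"
Count: 13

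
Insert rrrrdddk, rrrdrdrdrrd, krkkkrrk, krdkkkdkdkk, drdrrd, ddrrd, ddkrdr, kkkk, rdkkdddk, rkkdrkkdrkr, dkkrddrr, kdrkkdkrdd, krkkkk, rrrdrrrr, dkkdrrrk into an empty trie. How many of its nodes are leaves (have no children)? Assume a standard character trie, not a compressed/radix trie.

15

Leaves are exactly the stored words that no other stored word extends.
Those words: "ddkrdr", "ddrrd", "dkkdrrrk", "dkkrddrr", "drdrrd", "kdrkkdkrdd", "kkkk", "krdkkkdkdkk", "krkkkk", "krkkkrrk", "rdkkdddk", "rkkdrkkdrkr", "rrrdrdrdrrd", "rrrdrrrr", "rrrrdddk"
Leaf count: 15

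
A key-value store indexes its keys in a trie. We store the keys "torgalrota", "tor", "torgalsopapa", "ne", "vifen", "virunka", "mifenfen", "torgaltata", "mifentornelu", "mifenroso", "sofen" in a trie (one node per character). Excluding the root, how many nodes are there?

For each word, the new-node count is its length minus the longest prefix already in the trie:
  "torgalrota" → 10 new (t, o, r, g, a, l, r, o, t, a)
  "tor" → prefix "tor" already present; 0 new (none)
  "torgalsopapa" → prefix "torgal" already present; 6 new (s, o, p, a, p, a)
  "ne" → 2 new (n, e)
  "vifen" → 5 new (v, i, f, e, n)
  "virunka" → prefix "vi" already present; 5 new (r, u, n, k, a)
  "mifenfen" → 8 new (m, i, f, e, n, f, e, n)
  "torgaltata" → prefix "torgal" already present; 4 new (t, a, t, a)
  "mifentornelu" → prefix "mifen" already present; 7 new (t, o, r, n, e, l, u)
  "mifenroso" → prefix "mifen" already present; 4 new (r, o, s, o)
  "sofen" → 5 new (s, o, f, e, n)
Total nodes = 10 + 0 + 6 + 2 + 5 + 5 + 8 + 4 + 7 + 4 + 5 = 56

56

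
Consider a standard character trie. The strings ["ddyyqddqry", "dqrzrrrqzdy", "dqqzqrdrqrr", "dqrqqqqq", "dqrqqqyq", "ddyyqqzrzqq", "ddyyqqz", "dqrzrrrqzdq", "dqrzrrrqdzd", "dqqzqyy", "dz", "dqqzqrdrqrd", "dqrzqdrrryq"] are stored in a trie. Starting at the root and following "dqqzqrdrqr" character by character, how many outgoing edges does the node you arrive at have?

2

The children of the "dqqzqrdrqr" node are the distinct next characters among strings starting with "dqqzqrdrqr".
Characters that immediately follow "dqqzqrdrqr" among the stored strings: {d, r}.
That node has 2 child edges.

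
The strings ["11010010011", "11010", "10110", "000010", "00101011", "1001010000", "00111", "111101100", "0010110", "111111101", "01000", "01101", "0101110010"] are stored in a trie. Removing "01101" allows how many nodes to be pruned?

A node on "01101"'s path can go only if nothing else ends at it or branches off below it.
The suffix "101" (3 nodes) is used only by "01101"; the node for "01" still has the child "0", so pruning stops there.
Nodes removed: 3

3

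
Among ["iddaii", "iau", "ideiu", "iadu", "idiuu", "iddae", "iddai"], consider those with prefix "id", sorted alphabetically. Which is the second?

iddai

Filter for "id…" and sort: "iddae", "iddai", "iddaii", "ideiu", "idiuu"
Position 2: iddai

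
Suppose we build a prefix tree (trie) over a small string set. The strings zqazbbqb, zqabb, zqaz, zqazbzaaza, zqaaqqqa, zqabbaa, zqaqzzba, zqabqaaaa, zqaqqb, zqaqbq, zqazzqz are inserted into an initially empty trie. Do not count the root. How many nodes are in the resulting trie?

39

Trace insertions, counting only characters that open a new branch:
  "zqazbbqb" → 8 new (z, q, a, z, b, b, q, b)
  "zqabb" → prefix "zqa" already present; 2 new (b, b)
  "zqaz" → prefix "zqaz" already present; 0 new (none)
  "zqazbzaaza" → prefix "zqazb" already present; 5 new (z, a, a, z, a)
  "zqaaqqqa" → prefix "zqa" already present; 5 new (a, q, q, q, a)
  "zqabbaa" → prefix "zqabb" already present; 2 new (a, a)
  "zqaqzzba" → prefix "zqa" already present; 5 new (q, z, z, b, a)
  "zqabqaaaa" → prefix "zqab" already present; 5 new (q, a, a, a, a)
  "zqaqqb" → prefix "zqaq" already present; 2 new (q, b)
  "zqaqbq" → prefix "zqaq" already present; 2 new (b, q)
  "zqazzqz" → prefix "zqaz" already present; 3 new (z, q, z)
Total nodes = 8 + 2 + 0 + 5 + 5 + 2 + 5 + 5 + 2 + 2 + 3 = 39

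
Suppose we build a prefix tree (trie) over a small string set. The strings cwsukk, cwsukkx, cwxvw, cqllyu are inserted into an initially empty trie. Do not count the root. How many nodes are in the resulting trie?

Trace insertions, counting only characters that open a new branch:
  "cwsukk" → 6 new (c, w, s, u, k, k)
  "cwsukkx" → prefix "cwsukk" already present; 1 new (x)
  "cwxvw" → prefix "cw" already present; 3 new (x, v, w)
  "cqllyu" → prefix "c" already present; 5 new (q, l, l, y, u)
Total nodes = 6 + 1 + 3 + 5 = 15

15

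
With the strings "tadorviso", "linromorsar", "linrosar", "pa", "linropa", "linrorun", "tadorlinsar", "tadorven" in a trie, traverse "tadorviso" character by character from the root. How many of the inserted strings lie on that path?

1

Walk "tadorviso" from the root; an end-of-word marker is hit whenever a stored word is a prefix of "tadorviso".
Prefixes of the query that are stored words: "tadorviso"
Count: 1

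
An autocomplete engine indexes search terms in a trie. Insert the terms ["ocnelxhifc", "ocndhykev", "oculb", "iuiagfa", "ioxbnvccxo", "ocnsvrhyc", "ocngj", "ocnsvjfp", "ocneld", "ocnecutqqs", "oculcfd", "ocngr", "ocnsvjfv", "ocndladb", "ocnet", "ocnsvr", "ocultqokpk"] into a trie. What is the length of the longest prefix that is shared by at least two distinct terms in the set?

Look for the deepest trie node that still has at least two words in its subtree.
"ocnsvjfp" and "ocnsvjfv" agree on "ocnsvjf" (7 characters) before diverging; nothing deeper is shared.
Longest shared-prefix length: 7

7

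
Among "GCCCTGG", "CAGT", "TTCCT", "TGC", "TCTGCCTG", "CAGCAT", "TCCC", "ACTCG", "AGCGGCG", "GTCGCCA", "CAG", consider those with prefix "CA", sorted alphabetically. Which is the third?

CAGT

DFS of the "CA" subtree visits, in order: "CAG", "CAGCAT", "CAGT"
Position 3: CAGT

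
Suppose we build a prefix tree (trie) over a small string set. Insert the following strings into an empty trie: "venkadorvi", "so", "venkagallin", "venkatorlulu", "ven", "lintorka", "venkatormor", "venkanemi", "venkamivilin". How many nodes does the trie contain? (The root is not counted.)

Trace insertions, counting only characters that open a new branch:
  "venkadorvi" → 10 new (v, e, n, k, a, d, o, r, v, i)
  "so" → 2 new (s, o)
  "venkagallin" → prefix "venka" already present; 6 new (g, a, l, l, i, n)
  "venkatorlulu" → prefix "venka" already present; 7 new (t, o, r, l, u, l, u)
  "ven" → prefix "ven" already present; 0 new (none)
  "lintorka" → 8 new (l, i, n, t, o, r, k, a)
  "venkatormor" → prefix "venkator" already present; 3 new (m, o, r)
  "venkanemi" → prefix "venka" already present; 4 new (n, e, m, i)
  "venkamivilin" → prefix "venka" already present; 7 new (m, i, v, i, l, i, n)
Total nodes = 10 + 2 + 6 + 7 + 0 + 8 + 3 + 4 + 7 = 47

47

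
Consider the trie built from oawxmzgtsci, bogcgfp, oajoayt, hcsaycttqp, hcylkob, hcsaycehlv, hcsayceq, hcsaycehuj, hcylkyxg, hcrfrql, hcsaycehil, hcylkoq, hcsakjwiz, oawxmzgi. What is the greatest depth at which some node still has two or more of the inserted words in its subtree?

Equivalently: take the maximum, over all pairs, of their longest common prefix length.
"hcsaycehil" and "hcsaycehlv" agree on "hcsayceh" (8 characters) before diverging; nothing deeper is shared.
Longest shared-prefix length: 8

8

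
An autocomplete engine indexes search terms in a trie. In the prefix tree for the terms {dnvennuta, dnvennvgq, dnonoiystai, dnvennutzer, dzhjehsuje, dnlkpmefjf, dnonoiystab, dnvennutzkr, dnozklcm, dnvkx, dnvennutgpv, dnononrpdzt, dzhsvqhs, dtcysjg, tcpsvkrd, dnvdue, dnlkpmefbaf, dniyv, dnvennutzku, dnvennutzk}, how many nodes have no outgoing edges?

A leaf is a node with no children — equivalently, the end of a word that is not a proper prefix of any other stored word.
Those words: "dniyv", "dnlkpmefbaf", "dnlkpmefjf", "dnonoiystab", "dnonoiystai", "dnononrpdzt", "dnozklcm", "dnvdue", "dnvennuta", "dnvennutgpv", "dnvennutzer", "dnvennutzkr", "dnvennutzku", "dnvennvgq", "dnvkx", "dtcysjg", "dzhjehsuje", "dzhsvqhs", "tcpsvkrd"
Leaf count: 19

19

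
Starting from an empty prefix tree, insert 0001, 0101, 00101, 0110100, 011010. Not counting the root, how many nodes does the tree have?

15

Trie structure (* marks end of a word):
(root)
└─ 0
   ├─ 0
   │  ├─ 0
   │  │  └─ 1 *
   │  └─ 1
   │     └─ 0
   │        └─ 1 *
   └─ 1
      ├─ 0
      │  └─ 1 *
      └─ 1
         └─ 0
            └─ 1
               └─ 0 *
                  └─ 0 *
Counting every labelled node above: 15.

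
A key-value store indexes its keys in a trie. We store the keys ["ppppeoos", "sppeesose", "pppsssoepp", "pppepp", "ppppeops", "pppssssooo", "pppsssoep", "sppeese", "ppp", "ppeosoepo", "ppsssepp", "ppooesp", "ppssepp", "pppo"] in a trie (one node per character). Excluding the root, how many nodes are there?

56

Count nodes per top-level branch (shared prefixes stored once):
  'p'-branch (ppeosoepo, ppooesp, ppp, pppepp, pppo, ppppeoos, ppppeops, pppsssoep, pppsssoepp, pppssssooo, ppssepp, ppsssepp): 46 nodes
  's'-branch (sppeese, sppeesose): 10 nodes
Sum: 56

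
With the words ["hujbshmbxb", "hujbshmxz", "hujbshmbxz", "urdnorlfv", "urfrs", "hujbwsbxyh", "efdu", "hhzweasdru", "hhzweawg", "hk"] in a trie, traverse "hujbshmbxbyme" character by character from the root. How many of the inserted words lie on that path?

1

Check each prefix of "hujbshmbxbyme" against the stored set — each match is an end-marker on the path.
Prefixes of the query that are stored words: "hujbshmbxb"
Count: 1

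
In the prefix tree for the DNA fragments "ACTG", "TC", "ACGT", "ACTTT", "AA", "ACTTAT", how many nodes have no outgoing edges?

Leaves are exactly the stored words that no other stored word extends.
Those words: "AA", "ACGT", "ACTG", "ACTTAT", "ACTTT", "TC"
Leaf count: 6

6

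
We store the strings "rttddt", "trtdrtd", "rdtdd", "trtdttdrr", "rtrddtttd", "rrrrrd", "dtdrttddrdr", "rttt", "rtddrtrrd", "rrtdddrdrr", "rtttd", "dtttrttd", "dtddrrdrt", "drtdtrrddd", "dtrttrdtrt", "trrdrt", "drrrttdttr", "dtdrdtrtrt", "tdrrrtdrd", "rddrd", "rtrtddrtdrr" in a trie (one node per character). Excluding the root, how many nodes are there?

128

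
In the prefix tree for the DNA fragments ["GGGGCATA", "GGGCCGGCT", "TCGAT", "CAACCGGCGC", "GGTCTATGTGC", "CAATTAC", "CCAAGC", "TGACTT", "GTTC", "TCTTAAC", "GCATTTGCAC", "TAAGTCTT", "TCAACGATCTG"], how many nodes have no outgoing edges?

Leaves are exactly the stored words that no other stored word extends.
Those words: "CAACCGGCGC", "CAATTAC", "CCAAGC", "GCATTTGCAC", "GGGCCGGCT", "GGGGCATA", "GGTCTATGTGC", "GTTC", "TAAGTCTT", "TCAACGATCTG", "TCGAT", "TCTTAAC", "TGACTT"
Leaf count: 13

13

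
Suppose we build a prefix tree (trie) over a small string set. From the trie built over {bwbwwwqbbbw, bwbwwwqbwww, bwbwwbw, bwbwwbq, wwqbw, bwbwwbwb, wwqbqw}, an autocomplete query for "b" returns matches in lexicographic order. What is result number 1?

Words with prefix "b", in lexicographic order: "bwbwwbq", "bwbwwbw", "bwbwwbwb", "bwbwwwqbbbw", "bwbwwwqbwww"
The 1st is bwbwwbq.

bwbwwbq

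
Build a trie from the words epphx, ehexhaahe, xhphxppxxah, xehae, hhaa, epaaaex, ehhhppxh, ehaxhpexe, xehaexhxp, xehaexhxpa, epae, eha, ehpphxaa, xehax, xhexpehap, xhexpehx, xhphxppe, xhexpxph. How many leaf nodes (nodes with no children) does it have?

15

A leaf is a node with no children — equivalently, the end of a word that is not a proper prefix of any other stored word.
Those words: "ehaxhpexe", "ehexhaahe", "ehhhppxh", "ehpphxaa", "epaaaex", "epae", "epphx", "hhaa", "xehaexhxpa", "xehax", "xhexpehap", "xhexpehx", "xhexpxph", "xhphxppe", "xhphxppxxah"
Leaf count: 15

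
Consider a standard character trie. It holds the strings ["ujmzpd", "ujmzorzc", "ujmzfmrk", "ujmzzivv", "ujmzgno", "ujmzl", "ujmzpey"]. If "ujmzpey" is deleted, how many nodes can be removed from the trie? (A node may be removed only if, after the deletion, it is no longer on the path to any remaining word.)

A node on "ujmzpey"'s path can go only if nothing else ends at it or branches off below it.
The suffix "ey" (2 nodes) is used only by "ujmzpey"; the node for "ujmzp" still has the child "d", so pruning stops there.
Nodes removed: 2

2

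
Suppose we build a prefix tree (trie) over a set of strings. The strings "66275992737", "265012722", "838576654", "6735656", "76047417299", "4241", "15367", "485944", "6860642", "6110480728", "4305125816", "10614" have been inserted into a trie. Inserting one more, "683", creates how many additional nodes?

1

"68" is already a path in the trie; the remaining "3" must be added.
New nodes needed: |"683"| − 2 = 3 − 2 = 1.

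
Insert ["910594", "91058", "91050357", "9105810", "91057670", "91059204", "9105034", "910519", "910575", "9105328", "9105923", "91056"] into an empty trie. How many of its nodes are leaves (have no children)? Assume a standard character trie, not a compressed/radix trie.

11

Leaves are exactly the stored words that no other stored word extends.
Those words: "9105034", "91050357", "910519", "9105328", "91056", "910575", "91057670", "9105810", "91059204", "9105923", "910594"
Leaf count: 11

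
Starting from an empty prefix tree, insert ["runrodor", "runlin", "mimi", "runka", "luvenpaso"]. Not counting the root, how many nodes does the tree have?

26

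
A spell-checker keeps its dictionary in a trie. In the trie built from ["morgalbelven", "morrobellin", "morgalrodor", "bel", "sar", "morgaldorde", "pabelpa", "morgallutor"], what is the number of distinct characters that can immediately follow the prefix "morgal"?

The children of the "morgal" node are the distinct next characters among strings starting with "morgal".
Characters that immediately follow "morgal" among the stored strings: {b, d, l, r}.
That node has 4 child edges.

4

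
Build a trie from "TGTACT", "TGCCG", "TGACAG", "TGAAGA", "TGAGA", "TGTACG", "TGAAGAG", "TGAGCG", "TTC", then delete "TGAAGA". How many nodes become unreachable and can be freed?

0

After clearing the end-marker at "TGAAGA", prune upward until reaching a node still needed by another word.
Every node on "TGAAGA" is still needed (e.g. by "TGAAGAG"), so nothing is freed.
Nodes removed: 0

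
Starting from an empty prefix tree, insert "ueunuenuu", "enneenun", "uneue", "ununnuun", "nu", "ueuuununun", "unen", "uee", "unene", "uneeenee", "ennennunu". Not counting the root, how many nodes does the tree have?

49

For each word, the new-node count is its length minus the longest prefix already in the trie:
  "ueunuenuu" → 9 new (u, e, u, n, u, e, n, u, u)
  "enneenun" → 8 new (e, n, n, e, e, n, u, n)
  "uneue" → prefix "u" already present; 4 new (n, e, u, e)
  "ununnuun" → prefix "un" already present; 6 new (u, n, n, u, u, n)
  "nu" → 2 new (n, u)
  "ueuuununun" → prefix "ueu" already present; 7 new (u, u, n, u, n, u, n)
  "unen" → prefix "une" already present; 1 new (n)
  "uee" → prefix "ue" already present; 1 new (e)
  "unene" → prefix "unen" already present; 1 new (e)
  "uneeenee" → prefix "une" already present; 5 new (e, e, n, e, e)
  "ennennunu" → prefix "enne" already present; 5 new (n, n, u, n, u)
Total nodes = 9 + 8 + 4 + 6 + 2 + 7 + 1 + 1 + 1 + 5 + 5 = 49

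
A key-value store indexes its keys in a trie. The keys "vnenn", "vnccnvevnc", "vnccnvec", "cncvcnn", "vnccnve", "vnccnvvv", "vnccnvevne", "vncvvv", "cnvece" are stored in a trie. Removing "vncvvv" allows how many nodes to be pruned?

After clearing the end-marker at "vncvvv", prune upward until reaching a node still needed by another word.
The suffix "vvv" (3 nodes) is used only by "vncvvv"; the node for "vnc" still has the child "c", so pruning stops there.
Nodes removed: 3

3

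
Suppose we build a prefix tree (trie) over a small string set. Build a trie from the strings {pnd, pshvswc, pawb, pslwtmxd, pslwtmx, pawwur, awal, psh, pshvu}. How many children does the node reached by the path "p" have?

Walk "p" from the root, arriving at one node.
Characters that immediately follow "p" among the stored strings: {a, n, s}.
That node has 3 child edges.

3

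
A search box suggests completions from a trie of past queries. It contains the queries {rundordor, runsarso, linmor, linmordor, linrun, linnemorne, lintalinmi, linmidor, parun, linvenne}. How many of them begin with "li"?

Traverse to the node for "li", then collect every word in that subtree.
Words under "li": linmidor, linmor, linmordor, linnemorne, linrun, lintalinmi, linvenne
Count: 7

7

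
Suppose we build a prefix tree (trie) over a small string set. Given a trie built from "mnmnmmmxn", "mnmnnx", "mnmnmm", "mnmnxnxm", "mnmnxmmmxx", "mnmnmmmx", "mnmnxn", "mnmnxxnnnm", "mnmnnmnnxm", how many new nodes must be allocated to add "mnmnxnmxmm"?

4

"mnmnxn" is already a path in the trie; the remaining "mxmm" must be added.
New nodes needed: |"mnmnxnmxmm"| − 6 = 10 − 6 = 4.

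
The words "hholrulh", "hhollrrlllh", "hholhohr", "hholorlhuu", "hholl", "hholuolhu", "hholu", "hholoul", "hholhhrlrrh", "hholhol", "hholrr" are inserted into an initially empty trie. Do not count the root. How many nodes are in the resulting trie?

40

Trace insertions, counting only characters that open a new branch:
  "hholrulh" → 8 new (h, h, o, l, r, u, l, h)
  "hhollrrlllh" → prefix "hhol" already present; 7 new (l, r, r, l, l, l, h)
  "hholhohr" → prefix "hhol" already present; 4 new (h, o, h, r)
  "hholorlhuu" → prefix "hhol" already present; 6 new (o, r, l, h, u, u)
  "hholl" → prefix "hholl" already present; 0 new (none)
  "hholuolhu" → prefix "hhol" already present; 5 new (u, o, l, h, u)
  "hholu" → prefix "hholu" already present; 0 new (none)
  "hholoul" → prefix "hholo" already present; 2 new (u, l)
  "hholhhrlrrh" → prefix "hholh" already present; 6 new (h, r, l, r, r, h)
  "hholhol" → prefix "hholho" already present; 1 new (l)
  "hholrr" → prefix "hholr" already present; 1 new (r)
Total nodes = 8 + 7 + 4 + 6 + 0 + 5 + 0 + 2 + 6 + 1 + 1 = 40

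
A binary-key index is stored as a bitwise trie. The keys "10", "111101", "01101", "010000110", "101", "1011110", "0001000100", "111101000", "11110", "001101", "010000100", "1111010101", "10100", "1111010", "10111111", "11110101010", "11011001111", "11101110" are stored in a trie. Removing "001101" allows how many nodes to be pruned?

A node on "001101"'s path can go only if nothing else ends at it or branches off below it.
The suffix "1101" (4 nodes) is used only by "001101"; the node for "00" still has the child "0", so pruning stops there.
Nodes removed: 4

4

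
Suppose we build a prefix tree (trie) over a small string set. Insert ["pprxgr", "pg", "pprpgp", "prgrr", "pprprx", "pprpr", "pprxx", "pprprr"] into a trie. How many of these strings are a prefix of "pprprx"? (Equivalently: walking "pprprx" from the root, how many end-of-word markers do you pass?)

2

Traverse "pprprx" character by character; count nodes along the way that are marked as word ends.
Prefixes of the query that are stored words: "pprpr", "pprprx"
Count: 2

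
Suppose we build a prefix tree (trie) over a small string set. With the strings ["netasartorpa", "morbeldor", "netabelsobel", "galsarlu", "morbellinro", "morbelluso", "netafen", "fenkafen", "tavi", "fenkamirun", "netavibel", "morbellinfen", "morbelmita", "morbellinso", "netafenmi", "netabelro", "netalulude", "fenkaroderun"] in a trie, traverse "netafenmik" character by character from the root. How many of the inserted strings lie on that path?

2

Traverse "netafenmik" character by character; count nodes along the way that are marked as word ends.
Prefixes of the query that are stored words: "netafen", "netafenmi"
Count: 2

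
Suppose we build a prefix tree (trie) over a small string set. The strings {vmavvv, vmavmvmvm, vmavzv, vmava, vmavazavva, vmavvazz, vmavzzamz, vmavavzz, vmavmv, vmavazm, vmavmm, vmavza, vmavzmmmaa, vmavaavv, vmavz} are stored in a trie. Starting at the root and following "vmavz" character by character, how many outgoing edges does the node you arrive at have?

4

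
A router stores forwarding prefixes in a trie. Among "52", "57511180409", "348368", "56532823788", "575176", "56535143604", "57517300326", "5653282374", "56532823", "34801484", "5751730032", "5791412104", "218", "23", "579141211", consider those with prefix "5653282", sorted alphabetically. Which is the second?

Words with prefix "5653282", in lexicographic order: "56532823", "5653282374", "56532823788"
The 2nd is 5653282374.

5653282374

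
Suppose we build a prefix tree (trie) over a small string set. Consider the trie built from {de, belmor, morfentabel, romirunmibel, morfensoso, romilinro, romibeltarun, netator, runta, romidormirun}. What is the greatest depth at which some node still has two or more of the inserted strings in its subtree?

6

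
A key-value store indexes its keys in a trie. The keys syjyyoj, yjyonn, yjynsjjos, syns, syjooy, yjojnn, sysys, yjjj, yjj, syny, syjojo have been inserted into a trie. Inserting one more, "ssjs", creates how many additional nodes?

Walking "ssjs" from the root, the first 1 characters ("s") follow existing edges; "s" is the first miss.
Each of the 3 remaining characters creates one node.

3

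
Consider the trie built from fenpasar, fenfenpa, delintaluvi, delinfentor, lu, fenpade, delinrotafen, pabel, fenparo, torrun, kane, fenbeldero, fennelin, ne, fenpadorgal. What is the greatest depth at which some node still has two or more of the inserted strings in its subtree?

Look for the deepest trie node that still has at least two words in its subtree.
e.g. "fenpade" and "fenpadorgal" share the prefix "fenpad" of length 6; no pair shares a longer one.
Longest shared-prefix length: 6

6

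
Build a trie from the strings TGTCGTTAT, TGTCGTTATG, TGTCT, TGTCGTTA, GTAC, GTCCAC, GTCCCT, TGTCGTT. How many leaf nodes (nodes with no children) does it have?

Leaves are exactly the stored words that no other stored word extends.
Those words: "GTAC", "GTCCAC", "GTCCCT", "TGTCGTTATG", "TGTCT"
Leaf count: 5

5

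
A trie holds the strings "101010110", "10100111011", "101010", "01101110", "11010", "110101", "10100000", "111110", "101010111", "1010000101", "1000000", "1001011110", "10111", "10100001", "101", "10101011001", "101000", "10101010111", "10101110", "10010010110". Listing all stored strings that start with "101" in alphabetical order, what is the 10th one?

Filter for "101…" and sort: "101", "101000", "10100000", "10100001", "1010000101", "10100111011", "101010", "10101010111", "101010110", "10101011001", "101010111", "10101110", "10111"
The 10th is 10101011001.

10101011001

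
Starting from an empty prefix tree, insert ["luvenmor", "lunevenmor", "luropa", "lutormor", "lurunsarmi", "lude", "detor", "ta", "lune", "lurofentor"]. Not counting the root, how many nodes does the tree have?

For each word, the new-node count is its length minus the longest prefix already in the trie:
  "luvenmor" → 8 new (l, u, v, e, n, m, o, r)
  "lunevenmor" → prefix "lu" already present; 8 new (n, e, v, e, n, m, o, r)
  "luropa" → prefix "lu" already present; 4 new (r, o, p, a)
  "lutormor" → prefix "lu" already present; 6 new (t, o, r, m, o, r)
  "lurunsarmi" → prefix "lur" already present; 7 new (u, n, s, a, r, m, i)
  "lude" → prefix "lu" already present; 2 new (d, e)
  "detor" → 5 new (d, e, t, o, r)
  "ta" → 2 new (t, a)
  "lune" → prefix "lune" already present; 0 new (none)
  "lurofentor" → prefix "luro" already present; 6 new (f, e, n, t, o, r)
Total nodes = 8 + 8 + 4 + 6 + 7 + 2 + 5 + 2 + 0 + 6 = 48

48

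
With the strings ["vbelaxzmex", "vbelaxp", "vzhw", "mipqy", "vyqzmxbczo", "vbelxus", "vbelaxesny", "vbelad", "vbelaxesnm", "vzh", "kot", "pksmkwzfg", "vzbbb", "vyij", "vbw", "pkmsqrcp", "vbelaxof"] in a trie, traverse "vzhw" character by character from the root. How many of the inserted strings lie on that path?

2

Walk "vzhw" from the root; an end-of-word marker is hit whenever a stored word is a prefix of "vzhw".
Prefixes of the query that are stored words: "vzh", "vzhw"
Count: 2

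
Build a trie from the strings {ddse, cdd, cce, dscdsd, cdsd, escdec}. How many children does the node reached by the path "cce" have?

Walk "cce" from the root, arriving at one node.
No stored string extends past "cce".
That node has 0 child edges.

0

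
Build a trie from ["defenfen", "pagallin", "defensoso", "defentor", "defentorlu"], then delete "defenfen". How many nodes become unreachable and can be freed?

3

Walk "defenfen" from the leaf back toward the root, removing each node that no remaining word uses.
The suffix "fen" (3 nodes) is used only by "defenfen"; the node for "defen" still has the child "s", so pruning stops there.
Nodes removed: 3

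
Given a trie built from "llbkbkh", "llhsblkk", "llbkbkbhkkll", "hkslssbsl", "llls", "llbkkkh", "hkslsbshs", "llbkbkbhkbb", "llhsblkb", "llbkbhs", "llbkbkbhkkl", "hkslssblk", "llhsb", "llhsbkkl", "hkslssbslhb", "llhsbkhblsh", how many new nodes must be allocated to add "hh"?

The longest prefix of "hh" already in the trie is "h" (length 1).
New nodes needed: |"hh"| − 1 = 2 − 1 = 1.

1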